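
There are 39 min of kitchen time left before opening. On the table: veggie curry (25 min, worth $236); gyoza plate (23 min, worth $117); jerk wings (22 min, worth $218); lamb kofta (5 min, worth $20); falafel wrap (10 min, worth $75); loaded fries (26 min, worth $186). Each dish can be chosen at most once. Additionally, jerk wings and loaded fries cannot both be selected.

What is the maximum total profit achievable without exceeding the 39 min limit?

313

Ranking by ratio (profit/min): jerk wings 9.91, veggie curry 9.44, falafel wrap 7.50.
The ratio ordering already packs tightly: jerk wings + lamb kofta + falafel wrap, 37 min, 313.
Next best is veggie curry + falafel wrap at 311 (35 min) — short by 2.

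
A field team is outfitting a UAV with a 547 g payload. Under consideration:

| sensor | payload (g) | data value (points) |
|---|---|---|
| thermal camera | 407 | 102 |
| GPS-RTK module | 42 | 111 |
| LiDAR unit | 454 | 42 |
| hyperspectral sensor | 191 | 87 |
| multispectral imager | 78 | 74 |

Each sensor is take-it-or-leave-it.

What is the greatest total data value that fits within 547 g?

287

Ranking by ratio (data value/g): GPS-RTK module 2.64, multispectral imager 0.95, hyperspectral sensor 0.46.
Filling by ratio: GPS-RTK module + hyperspectral sensor + multispectral imager for 272, with 236 g left unused.
The 191 g tied up in hyperspectral sensor is better spent on thermal camera — total rises to 287 (527 g).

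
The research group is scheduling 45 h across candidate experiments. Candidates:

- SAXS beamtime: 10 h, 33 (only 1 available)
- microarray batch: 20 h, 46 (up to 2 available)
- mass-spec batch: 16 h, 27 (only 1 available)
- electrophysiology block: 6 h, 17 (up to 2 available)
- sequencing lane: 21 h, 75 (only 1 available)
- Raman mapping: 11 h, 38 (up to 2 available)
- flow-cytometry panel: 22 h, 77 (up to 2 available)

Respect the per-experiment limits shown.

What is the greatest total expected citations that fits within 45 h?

Greedy by ratio would take sequencing lane + flow-cytometry panel: 43 h used, total 152.
The 21 h tied up in sequencing lane is better spent on flow-cytometry panel — total rises to 154 (44 h).
Every other selection either busts 45 h or exceeds an availability limit or fails to beat 154.

154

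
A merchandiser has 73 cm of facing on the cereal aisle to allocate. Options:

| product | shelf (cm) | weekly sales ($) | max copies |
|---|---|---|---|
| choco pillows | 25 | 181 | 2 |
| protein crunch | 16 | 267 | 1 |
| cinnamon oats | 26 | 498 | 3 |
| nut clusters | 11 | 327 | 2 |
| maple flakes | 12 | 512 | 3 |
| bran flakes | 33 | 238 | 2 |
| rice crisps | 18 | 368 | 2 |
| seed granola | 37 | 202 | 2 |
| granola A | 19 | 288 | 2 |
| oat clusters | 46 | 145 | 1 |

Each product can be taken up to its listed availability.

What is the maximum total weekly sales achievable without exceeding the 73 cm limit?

By weekly sales per cm: maple flakes 42.67, nut clusters 29.73, rice crisps 20.44, cinnamon oats 19.15 lead.
The ratio heuristic lands on 2×nut clusters + 3×maple flakes (2190) but leaves 15 cm idle.
Dropping nut clusters frees 11 cm; slotting in cinnamon oats (26 cm) lifts the total to 2361 at 73 cm.
Every other selection either busts 73 cm or exceeds an availability limit or fails to beat 2361.

2361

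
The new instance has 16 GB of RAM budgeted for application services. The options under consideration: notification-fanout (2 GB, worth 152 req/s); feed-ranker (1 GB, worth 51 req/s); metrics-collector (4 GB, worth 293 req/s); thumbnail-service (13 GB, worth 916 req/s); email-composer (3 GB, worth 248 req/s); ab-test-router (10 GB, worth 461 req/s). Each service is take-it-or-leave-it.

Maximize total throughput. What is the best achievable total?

1164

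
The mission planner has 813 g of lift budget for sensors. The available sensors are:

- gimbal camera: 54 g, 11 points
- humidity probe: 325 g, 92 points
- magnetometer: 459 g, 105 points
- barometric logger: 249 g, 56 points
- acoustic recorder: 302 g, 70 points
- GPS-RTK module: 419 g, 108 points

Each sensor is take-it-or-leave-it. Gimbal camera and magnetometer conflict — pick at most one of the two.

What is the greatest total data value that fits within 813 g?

211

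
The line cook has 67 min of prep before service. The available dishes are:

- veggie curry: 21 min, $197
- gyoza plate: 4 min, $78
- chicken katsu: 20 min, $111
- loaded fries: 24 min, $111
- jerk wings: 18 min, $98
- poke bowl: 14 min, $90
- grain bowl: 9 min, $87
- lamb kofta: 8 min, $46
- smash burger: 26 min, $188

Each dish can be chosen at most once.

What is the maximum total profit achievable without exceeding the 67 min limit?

553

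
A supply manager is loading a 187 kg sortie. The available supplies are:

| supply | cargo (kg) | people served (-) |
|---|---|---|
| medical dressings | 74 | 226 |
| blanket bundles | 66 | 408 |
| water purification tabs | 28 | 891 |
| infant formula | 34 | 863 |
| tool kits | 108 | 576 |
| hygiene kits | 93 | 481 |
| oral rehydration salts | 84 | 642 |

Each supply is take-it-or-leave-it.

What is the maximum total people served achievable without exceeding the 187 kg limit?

Taking water purification tabs + infant formula + oral rehydration salts: 146 kg used, 2396 in people served.
Nothing else within 187 kg beats 2396.

2396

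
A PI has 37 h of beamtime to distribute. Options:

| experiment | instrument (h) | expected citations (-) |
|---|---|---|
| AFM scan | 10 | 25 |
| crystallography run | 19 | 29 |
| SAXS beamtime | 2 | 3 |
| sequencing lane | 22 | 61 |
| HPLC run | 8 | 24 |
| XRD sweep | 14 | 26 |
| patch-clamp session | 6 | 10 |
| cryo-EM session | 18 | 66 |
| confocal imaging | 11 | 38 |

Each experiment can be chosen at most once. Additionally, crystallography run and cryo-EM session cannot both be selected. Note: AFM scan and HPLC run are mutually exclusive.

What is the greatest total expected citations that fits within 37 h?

Density check — cryo-EM session 3.67, confocal imaging 3.45, HPLC run 3.00 are the best per h.
The ratio ordering already packs tightly: HPLC run + cryo-EM session + confocal imaging, 37 h, 128.

128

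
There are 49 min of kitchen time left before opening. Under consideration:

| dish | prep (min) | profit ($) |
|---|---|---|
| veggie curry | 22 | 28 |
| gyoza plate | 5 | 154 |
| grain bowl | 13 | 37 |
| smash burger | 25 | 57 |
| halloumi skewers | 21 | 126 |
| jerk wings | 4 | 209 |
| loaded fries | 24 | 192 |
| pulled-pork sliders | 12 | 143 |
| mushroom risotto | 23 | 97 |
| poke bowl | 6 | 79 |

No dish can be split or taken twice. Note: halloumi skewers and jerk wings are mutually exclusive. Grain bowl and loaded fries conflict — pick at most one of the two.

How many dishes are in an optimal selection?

The maximum profit within 49 min is 698.
For example gyoza plate + jerk wings + loaded fries + pulled-pork sliders achieves it, using 45 min.
Every optimal selection uses 4 dishes.

4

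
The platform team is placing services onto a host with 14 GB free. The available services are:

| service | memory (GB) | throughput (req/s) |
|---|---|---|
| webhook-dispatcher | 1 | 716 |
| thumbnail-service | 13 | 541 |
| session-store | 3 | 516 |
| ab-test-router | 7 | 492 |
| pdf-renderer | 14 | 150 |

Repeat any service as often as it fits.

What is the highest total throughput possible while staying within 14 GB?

10024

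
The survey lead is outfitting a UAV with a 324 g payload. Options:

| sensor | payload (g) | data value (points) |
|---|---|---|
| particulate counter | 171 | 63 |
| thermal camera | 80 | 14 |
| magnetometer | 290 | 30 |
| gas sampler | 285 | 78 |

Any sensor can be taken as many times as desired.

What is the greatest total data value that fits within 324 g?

78

The ratio heuristic lands on particulate counter + thermal camera (77) but leaves 73 g idle.
Replace particulate counter and thermal camera with gas sampler: the trade gains 1 net, giving 78 at 285 g.
Every other selection either busts 324 g or fails to beat 78.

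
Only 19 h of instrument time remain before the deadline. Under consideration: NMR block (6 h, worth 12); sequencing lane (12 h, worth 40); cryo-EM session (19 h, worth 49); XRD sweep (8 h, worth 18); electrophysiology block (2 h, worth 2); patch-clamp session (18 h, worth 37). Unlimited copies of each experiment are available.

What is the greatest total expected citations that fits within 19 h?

52

By expected citations per h: sequencing lane 3.33, cryo-EM session 2.58, XRD sweep 2.25 lead.
Best packing: NMR block + sequencing lane — 18 h, 52 total.
The spare 1 h is too small for any remaining experiment, and no exchange beats 52.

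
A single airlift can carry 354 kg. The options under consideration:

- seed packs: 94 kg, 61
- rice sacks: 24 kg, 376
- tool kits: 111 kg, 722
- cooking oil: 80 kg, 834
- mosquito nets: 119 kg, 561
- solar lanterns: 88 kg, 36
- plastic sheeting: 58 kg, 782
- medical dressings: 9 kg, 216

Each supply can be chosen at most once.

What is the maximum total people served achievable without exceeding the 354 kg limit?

2930

The ratio ordering already packs tightly: rice sacks + tool kits + cooking oil + plastic sheeting + medical dressings, 282 kg, 2930.
The closest alternative, rice sacks + cooking oil + mosquito nets + plastic sheeting + medical dressings, reaches only 2769.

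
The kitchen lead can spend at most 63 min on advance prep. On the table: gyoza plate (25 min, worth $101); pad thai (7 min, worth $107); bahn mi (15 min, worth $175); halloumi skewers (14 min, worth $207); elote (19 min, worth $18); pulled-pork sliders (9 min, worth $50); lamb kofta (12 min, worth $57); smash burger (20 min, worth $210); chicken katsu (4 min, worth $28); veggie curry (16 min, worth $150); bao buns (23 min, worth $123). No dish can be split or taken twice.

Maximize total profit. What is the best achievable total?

Pad thai + bahn mi + halloumi skewers + smash burger + chicken katsu uses 60 of the 63 min and totals 727.
The spare 3 min is too small for any remaining dish, and no exchange beats 727.

727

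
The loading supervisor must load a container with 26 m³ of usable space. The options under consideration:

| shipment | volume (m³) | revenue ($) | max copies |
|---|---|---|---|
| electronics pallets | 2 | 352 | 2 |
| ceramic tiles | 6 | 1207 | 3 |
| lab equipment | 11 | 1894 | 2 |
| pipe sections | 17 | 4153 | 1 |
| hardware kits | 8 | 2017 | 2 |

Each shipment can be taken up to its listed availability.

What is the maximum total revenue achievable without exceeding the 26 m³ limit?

A density-first pass picks 2×electronics pallets + ceramic tiles + 2×hardware kits — 5945 at 26 m³.
Replace 2×electronics pallets and ceramic tiles and hardware kits with pipe sections: the trade gains 225 net, giving 6170 at 25 m³.

6170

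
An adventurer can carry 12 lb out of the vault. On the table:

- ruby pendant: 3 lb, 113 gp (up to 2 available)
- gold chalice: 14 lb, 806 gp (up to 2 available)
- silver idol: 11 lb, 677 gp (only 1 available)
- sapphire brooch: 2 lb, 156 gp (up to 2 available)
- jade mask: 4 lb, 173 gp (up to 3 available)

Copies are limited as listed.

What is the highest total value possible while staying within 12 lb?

677

A density-first pass picks 2×sapphire brooch + 2×jade mask — 658 at 12 lb.
The 12 lb tied up in 2×sapphire brooch and 2×jade mask is better spent on silver idol — total rises to 677 (11 lb).
Every other selection either busts 12 lb or exceeds an availability limit or fails to beat 677.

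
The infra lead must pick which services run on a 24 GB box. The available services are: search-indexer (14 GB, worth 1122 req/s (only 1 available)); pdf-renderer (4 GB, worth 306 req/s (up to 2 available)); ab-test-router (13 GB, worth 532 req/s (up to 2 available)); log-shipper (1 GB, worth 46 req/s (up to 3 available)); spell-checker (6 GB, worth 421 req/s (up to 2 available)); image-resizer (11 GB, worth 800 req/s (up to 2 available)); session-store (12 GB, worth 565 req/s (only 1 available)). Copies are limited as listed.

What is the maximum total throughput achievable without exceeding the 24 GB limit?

1849

A density-first pass picks search-indexer + 2×pdf-renderer + 2×log-shipper — 1826 at 24 GB.
The 6 GB tied up in pdf-renderer and 2×log-shipper is better spent on spell-checker — total rises to 1849 (24 GB).
Every other selection either busts 24 GB or exceeds an availability limit or fails to beat 1849.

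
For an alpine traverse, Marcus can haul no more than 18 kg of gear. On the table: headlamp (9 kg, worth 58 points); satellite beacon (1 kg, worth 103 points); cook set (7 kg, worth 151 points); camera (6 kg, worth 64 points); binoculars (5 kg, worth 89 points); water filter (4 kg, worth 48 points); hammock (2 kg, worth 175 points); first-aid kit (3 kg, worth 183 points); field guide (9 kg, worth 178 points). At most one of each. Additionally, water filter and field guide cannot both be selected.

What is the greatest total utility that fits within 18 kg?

The ratio ordering already packs tightly: satellite beacon + cook set + binoculars + hammock + first-aid kit, 18 kg, 701.
Runner-up satellite beacon + cook set + water filter + hammock + first-aid kit tops out at 660.

701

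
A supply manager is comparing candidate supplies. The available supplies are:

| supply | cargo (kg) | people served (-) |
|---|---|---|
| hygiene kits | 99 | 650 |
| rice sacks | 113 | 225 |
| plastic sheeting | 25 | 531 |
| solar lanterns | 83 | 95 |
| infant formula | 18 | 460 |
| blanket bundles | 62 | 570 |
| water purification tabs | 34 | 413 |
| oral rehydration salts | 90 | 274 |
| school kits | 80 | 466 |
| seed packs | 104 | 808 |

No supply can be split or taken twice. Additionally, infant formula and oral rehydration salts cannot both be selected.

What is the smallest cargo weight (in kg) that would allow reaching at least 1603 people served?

Minimise kg subject to total people served ≥ 1603.
plastic sheeting + infant formula + blanket bundles + water purification tabs reaches 1974 using 139 kg.
Any bundle with less than 139 kg falls short of 1603.

139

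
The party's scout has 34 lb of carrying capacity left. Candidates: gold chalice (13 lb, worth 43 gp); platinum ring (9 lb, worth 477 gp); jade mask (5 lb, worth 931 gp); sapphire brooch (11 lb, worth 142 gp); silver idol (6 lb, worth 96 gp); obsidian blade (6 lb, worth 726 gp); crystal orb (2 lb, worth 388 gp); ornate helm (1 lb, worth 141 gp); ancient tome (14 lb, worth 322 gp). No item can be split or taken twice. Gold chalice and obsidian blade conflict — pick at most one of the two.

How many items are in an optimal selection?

6

The maximum value within 34 lb is 2805.
For example platinum ring + jade mask + sapphire brooch + obsidian blade + crystal orb + ornate helm achieves it, using 34 lb.
Every optimal selection uses 6 items.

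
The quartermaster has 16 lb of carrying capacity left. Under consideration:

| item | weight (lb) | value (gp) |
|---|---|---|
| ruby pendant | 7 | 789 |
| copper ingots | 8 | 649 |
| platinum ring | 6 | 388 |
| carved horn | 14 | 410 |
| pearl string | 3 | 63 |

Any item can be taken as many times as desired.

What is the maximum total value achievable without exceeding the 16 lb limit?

Ranking by ratio (value/lb): ruby pendant 112.71, copper ingots 81.12, platinum ring 64.67, carved horn 29.29.
2×ruby pendant uses 14 of the 16 lb and totals 1578.

1578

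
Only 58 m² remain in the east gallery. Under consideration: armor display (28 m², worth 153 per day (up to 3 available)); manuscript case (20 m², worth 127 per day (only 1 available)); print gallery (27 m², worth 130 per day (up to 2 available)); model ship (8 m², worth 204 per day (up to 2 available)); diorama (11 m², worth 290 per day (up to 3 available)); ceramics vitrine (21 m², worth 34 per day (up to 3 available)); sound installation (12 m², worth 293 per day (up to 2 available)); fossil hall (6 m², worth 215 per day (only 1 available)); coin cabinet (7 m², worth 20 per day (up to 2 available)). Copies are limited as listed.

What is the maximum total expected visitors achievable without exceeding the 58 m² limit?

1499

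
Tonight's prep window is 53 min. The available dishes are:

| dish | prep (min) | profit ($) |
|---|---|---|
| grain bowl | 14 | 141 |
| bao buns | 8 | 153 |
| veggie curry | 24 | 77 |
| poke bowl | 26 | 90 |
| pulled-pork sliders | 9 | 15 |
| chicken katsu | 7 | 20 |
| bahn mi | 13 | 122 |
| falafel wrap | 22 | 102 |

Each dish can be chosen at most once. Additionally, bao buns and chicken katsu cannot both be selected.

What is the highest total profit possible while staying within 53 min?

431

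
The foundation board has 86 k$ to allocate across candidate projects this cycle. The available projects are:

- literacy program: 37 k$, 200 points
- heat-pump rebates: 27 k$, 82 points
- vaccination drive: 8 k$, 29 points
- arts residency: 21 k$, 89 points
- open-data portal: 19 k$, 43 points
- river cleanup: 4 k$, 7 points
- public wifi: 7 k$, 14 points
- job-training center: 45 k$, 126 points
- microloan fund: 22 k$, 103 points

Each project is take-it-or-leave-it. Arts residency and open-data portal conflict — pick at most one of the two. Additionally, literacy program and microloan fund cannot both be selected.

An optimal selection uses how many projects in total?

3

Optimal total is 371.
One optimal bundle: literacy program + heat-pump rebates + arts residency (85 k$).
Every optimal selection uses 3 projects.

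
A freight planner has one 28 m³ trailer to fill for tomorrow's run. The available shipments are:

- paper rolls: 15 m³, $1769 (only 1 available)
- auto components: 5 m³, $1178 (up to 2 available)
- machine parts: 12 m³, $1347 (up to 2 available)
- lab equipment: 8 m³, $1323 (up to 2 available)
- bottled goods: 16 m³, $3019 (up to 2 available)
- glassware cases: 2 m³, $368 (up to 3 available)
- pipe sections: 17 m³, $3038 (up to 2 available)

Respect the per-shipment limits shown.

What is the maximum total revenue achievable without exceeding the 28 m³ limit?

Density check — auto components 235.60, bottled goods 188.69, glassware cases 184.00, pipe sections 178.71 are the best per m³.
The ratio ordering already packs tightly: 2×auto components + bottled goods + glassware cases, 28 m³, 5743.

5743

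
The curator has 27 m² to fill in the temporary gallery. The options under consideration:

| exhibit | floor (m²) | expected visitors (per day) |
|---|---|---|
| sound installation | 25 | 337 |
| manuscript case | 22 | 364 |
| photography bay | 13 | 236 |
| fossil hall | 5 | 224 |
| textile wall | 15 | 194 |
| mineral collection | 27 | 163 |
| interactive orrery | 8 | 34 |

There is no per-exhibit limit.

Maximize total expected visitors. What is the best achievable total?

By expected visitors per m²: fossil hall 44.80, photography bay 18.15, manuscript case 16.55, sound installation 13.48 lead.
The ratio ordering already packs tightly: 5×fossil hall, 25 m², 1120.
Every other selection either busts 27 m² or fails to beat 1120.

1120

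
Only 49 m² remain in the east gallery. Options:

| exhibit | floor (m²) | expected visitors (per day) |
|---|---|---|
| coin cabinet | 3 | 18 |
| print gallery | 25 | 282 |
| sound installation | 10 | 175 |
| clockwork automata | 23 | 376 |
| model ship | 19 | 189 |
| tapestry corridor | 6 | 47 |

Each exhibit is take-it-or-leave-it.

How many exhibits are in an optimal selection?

Best achievable expected visitors is 658.
For example print gallery + clockwork automata achieves it, using 48 m².
Every optimal selection uses 2 exhibits.

2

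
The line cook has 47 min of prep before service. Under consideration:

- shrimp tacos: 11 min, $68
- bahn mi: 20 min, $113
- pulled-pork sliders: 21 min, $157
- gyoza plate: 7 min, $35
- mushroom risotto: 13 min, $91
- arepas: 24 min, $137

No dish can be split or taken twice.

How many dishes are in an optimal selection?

3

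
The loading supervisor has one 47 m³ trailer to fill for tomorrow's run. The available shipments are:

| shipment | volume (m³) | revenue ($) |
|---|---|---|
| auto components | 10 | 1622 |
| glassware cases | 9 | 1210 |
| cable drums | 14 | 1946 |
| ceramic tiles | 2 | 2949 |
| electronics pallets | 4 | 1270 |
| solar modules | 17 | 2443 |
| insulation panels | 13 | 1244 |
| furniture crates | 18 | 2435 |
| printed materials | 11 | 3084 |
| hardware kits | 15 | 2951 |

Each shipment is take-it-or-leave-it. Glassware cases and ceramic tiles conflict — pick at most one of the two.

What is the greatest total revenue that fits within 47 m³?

12200

Greedy by ratio would take auto components + ceramic tiles + electronics pallets + printed materials + hardware kits: 42 m³ used, total 11876.
Dropping auto components frees 10 m³; slotting in cable drums (14 m³) lifts the total to 12200 at 46 m³.
Next best is auto components + ceramic tiles + electronics pallets + printed materials + hardware kits at 11876 (42 m³) — short by 324.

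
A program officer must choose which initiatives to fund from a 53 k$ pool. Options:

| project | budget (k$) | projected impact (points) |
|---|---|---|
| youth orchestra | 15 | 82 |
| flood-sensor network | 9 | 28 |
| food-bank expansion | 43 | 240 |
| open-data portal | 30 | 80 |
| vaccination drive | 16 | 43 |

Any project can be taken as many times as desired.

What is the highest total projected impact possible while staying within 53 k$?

268

Taking flood-sensor network + food-bank expansion: 52 k$ used, 268 in projected impact.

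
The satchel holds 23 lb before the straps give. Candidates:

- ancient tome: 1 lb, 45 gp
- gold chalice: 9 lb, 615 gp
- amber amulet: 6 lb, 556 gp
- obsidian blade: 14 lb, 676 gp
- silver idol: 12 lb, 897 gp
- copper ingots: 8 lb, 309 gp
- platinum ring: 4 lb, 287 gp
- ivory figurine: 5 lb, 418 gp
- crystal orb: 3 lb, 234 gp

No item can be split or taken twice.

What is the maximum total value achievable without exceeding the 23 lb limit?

1871

Ranking by ratio (value/lb): amber amulet 92.67, ivory figurine 83.60, crystal orb 78.00.
The ratio heuristic lands on ancient tome + amber amulet + platinum ring + ivory figurine + crystal orb (1540) but leaves 4 lb idle.
Dropping ancient tome and platinum ring and crystal orb frees 8 lb; slotting in silver idol (12 lb) lifts the total to 1871 at 23 lb.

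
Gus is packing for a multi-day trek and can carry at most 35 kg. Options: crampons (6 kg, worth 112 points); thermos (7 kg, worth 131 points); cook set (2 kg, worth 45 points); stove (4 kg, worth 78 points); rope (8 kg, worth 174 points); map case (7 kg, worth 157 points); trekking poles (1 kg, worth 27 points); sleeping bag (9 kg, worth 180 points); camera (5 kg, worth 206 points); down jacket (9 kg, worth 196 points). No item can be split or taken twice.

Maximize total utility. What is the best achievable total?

856

The ratio heuristic lands on cook set + rope + map case + trekking poles + camera + down jacket (805) but leaves 3 kg idle.
The 1 kg tied up in trekking poles is better spent on stove — total rises to 856 (35 kg).
The closest alternative, crampons + rope + map case + camera + down jacket, reaches only 845.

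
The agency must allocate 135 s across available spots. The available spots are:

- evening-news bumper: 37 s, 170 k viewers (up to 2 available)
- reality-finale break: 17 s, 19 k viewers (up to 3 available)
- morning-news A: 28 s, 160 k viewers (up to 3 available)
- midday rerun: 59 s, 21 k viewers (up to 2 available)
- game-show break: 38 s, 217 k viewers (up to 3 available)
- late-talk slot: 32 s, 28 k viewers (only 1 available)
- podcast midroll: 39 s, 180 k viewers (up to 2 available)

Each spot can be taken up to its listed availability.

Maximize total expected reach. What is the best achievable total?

Taking the top-ratio spots first gives 3×morning-news A + game-show break for 697 (122 s).
Dropping morning-news A frees 28 s; slotting in game-show break (38 s) lifts the total to 754 at 132 s.

754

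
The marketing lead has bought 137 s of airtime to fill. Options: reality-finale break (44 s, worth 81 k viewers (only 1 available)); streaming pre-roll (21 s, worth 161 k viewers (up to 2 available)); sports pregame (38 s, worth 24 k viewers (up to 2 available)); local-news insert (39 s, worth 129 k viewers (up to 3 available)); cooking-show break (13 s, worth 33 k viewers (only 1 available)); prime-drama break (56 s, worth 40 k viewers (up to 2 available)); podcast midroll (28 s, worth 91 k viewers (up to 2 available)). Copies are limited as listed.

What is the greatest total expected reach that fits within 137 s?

Density check — streaming pre-roll 7.67, local-news insert 3.31, podcast midroll 3.25 are the best per s.
Greedy by ratio would take 2×streaming pre-roll + 2×local-news insert + cooking-show break: 133 s used, total 613.
The 52 s tied up in local-news insert and cooking-show break is better spent on 2×podcast midroll — total rises to 633 (137 s).

633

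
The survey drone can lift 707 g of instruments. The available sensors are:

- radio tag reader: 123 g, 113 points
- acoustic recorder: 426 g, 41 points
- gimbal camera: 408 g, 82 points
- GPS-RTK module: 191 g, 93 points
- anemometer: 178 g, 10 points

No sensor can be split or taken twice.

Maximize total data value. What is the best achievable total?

216

Density check — radio tag reader 0.92, GPS-RTK module 0.49, gimbal camera 0.20 are the best per g.
Best packing: radio tag reader + GPS-RTK module + anemometer — 492 g, 216 total.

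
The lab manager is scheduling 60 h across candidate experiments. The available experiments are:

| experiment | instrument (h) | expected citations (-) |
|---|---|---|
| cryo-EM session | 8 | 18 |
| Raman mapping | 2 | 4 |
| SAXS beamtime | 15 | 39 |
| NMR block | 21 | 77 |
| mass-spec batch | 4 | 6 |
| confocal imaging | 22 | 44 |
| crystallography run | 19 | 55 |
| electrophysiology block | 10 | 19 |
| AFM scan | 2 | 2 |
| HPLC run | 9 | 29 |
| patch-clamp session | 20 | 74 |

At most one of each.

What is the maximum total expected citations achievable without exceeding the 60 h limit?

Taking the top-ratio experiments first gives cryo-EM session + Raman mapping + NMR block + HPLC run + patch-clamp session for 202 (60 h).
Replace cryo-EM session and Raman mapping and HPLC run with crystallography run: the trade gains 4 net, giving 206 at 60 h.
That's the maximum — no swap from here does better than 206.

206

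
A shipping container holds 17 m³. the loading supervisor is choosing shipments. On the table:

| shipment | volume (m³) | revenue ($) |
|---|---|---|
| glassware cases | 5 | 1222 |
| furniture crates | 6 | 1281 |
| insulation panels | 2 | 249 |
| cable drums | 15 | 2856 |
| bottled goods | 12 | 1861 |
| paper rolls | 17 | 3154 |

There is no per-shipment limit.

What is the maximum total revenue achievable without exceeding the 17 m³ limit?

3915

The ratio ordering already packs tightly: 3×glassware cases + insulation panels, 17 m³, 3915.
That's the maximum — no swap from here does better than 3915.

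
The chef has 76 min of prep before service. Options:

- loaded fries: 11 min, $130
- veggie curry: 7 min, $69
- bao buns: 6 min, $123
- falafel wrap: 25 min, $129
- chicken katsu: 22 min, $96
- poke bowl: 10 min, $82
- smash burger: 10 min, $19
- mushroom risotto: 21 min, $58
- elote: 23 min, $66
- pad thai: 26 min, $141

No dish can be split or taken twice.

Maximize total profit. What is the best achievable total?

The ratio heuristic lands on loaded fries + veggie curry + bao buns + poke bowl + smash burger + pad thai (564) but leaves 6 min idle.
Replace poke bowl and smash burger with falafel wrap: the trade gains 28 net, giving 592 at 75 min.
Next best is loaded fries + bao buns + chicken katsu + poke bowl + pad thai at 572 (75 min) — short by 20.

592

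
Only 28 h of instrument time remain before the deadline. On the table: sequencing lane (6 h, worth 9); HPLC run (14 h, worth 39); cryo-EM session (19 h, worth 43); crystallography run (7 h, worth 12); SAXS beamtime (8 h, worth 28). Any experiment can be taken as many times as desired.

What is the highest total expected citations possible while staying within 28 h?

84

Best packing: 3×SAXS beamtime — 24 h, 84 total.
No other feasible combination exceeds 84.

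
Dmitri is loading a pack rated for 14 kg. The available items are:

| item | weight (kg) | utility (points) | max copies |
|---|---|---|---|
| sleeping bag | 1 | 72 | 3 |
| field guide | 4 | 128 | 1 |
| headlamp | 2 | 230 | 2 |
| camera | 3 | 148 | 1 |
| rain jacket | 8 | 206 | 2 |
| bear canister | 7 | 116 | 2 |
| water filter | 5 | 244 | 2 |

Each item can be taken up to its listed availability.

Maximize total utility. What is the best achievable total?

A density-first pass picks 3×sleeping bag + field guide + 2×headlamp + camera — 952 at 14 kg.
The 5 kg tied up in sleeping bag and field guide is better spent on water filter — total rises to 996 (14 kg).
That's the maximum — no swap from here does better than 996.

996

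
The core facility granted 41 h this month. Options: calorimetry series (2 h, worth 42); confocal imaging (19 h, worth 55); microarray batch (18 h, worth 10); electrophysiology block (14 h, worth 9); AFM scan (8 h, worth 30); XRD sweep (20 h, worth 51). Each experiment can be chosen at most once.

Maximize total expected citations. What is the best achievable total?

Greedy by ratio would take calorimetry series + confocal imaging + AFM scan: 29 h used, total 127.
Dropping AFM scan frees 8 h; slotting in XRD sweep (20 h) lifts the total to 148 at 41 h.
Next best is calorimetry series + confocal imaging + AFM scan at 127 (29 h) — short by 21.

148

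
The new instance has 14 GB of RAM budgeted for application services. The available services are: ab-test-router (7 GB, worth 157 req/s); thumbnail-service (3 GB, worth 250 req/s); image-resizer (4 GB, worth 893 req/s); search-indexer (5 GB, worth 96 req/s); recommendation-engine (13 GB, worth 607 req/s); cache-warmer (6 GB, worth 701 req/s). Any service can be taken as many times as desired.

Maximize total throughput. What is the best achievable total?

2679

The ratio ordering already packs tightly: 3×image-resizer, 12 GB, 2679.
That's the maximum — no swap from here does better than 2679.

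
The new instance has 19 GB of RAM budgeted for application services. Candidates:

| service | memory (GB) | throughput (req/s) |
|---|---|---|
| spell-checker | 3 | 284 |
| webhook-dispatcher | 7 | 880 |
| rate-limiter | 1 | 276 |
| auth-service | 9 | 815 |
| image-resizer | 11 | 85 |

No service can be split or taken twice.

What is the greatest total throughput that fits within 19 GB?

Taking the top-ratio services first gives spell-checker + webhook-dispatcher + rate-limiter for 1440 (11 GB).
The 1 GB tied up in rate-limiter is better spent on auth-service — total rises to 1979 (19 GB).
Next best is webhook-dispatcher + rate-limiter + auth-service at 1971 (17 GB) — short by 8.

1979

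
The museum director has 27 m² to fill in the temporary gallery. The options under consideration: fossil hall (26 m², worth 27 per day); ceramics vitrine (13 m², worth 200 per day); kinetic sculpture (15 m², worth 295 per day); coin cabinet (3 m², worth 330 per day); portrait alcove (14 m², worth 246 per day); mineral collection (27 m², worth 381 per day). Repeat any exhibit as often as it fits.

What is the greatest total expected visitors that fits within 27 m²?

2970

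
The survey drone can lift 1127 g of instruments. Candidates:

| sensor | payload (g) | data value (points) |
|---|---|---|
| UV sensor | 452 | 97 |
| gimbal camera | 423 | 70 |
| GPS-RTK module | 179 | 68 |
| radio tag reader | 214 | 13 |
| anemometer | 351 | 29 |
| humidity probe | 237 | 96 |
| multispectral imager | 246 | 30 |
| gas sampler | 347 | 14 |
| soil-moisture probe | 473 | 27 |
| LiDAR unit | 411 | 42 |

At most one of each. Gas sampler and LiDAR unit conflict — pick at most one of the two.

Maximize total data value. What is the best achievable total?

UV sensor + GPS-RTK module + humidity probe + multispectral imager uses 1114 of the 1127 g and totals 291.

291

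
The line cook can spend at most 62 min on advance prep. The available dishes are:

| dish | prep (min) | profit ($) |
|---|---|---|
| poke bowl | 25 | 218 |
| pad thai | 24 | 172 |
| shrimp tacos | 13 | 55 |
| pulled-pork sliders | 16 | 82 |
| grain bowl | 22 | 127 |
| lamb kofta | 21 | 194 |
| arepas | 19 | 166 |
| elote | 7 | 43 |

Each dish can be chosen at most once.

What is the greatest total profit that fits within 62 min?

Filling by ratio: shrimp tacos + lamb kofta + arepas + elote for 458, with 2 min left unused.
A better packing is poke bowl + pulled-pork sliders + lamb kofta: 62 min, total 494.
An exhaustive check of the 256 subsets confirms 494.

494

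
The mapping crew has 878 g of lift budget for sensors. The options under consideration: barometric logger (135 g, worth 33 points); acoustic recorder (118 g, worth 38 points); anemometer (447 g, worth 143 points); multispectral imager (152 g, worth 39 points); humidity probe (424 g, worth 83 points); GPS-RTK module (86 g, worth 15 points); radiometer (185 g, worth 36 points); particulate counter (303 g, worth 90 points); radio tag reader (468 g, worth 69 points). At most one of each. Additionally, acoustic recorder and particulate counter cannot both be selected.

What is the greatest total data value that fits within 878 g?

Taking barometric logger + acoustic recorder + anemometer + multispectral imager: 852 g used, 253 in data value.
Every other selection either busts 878 g or breaks a pairing rule or fails to beat 253.

253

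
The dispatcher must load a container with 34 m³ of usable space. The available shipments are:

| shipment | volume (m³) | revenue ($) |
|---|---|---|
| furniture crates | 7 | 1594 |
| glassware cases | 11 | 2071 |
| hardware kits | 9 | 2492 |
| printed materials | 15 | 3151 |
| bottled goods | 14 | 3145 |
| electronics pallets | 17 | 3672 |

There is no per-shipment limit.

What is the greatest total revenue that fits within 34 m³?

9070

Furniture crates + 3×hardware kits uses 34 of the 34 m³ and totals 9070.
That's the maximum — no swap from here does better than 9070.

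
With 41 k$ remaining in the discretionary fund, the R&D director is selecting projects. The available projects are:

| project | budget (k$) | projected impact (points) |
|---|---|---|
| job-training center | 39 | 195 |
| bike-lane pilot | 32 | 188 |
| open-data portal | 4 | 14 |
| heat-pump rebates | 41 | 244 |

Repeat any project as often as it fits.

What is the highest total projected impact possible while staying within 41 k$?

Density check — heat-pump rebates 5.95, bike-lane pilot 5.88, job-training center 5.00 are the best per k$.
Best packing: heat-pump rebates — 41 k$, 244 total.
No other feasible combination exceeds 244.

244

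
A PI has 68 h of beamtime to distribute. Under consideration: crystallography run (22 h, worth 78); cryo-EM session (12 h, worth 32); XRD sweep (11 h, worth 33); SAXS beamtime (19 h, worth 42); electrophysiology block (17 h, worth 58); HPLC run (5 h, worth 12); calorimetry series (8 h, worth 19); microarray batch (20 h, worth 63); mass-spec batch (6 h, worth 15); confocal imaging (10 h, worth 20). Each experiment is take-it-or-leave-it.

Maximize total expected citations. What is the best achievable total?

By expected citations per h: crystallography run 3.55, electrophysiology block 3.41, microarray batch 3.15, XRD sweep 3.00 lead.
Taking the top-ratio experiments first gives crystallography run + electrophysiology block + microarray batch + mass-spec batch for 214 (65 h).
The 6 h tied up in mass-spec batch is better spent on calorimetry series — total rises to 218 (67 h).
The spare 1 h is too small for any remaining experiment, and no exchange beats 218.

218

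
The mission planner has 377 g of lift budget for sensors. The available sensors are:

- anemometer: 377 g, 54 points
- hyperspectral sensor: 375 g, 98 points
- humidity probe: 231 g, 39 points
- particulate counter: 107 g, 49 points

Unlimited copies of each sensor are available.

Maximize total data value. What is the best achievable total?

147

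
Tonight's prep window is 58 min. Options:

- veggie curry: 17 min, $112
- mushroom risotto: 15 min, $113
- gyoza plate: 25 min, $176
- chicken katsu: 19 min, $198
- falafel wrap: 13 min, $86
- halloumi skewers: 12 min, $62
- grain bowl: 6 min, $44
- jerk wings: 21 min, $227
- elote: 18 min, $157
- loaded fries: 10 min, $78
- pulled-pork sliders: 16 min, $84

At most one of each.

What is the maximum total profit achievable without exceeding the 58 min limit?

Taking chicken katsu + jerk wings + elote: 58 min used, 582 in profit.
An exhaustive check of the 2048 subsets confirms 582.

582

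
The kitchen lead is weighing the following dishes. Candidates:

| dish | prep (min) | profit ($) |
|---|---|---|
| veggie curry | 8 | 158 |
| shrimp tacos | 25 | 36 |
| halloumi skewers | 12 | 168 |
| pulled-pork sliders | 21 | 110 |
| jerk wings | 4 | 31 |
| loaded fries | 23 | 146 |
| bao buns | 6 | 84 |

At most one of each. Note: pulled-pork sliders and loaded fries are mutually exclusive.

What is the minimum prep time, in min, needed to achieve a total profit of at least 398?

Need the lightest bundle worth ≥ 398.
veggie curry + halloumi skewers + bao buns reaches 410 using 26 min.
Below 26 min the best achievable stays under 398.

26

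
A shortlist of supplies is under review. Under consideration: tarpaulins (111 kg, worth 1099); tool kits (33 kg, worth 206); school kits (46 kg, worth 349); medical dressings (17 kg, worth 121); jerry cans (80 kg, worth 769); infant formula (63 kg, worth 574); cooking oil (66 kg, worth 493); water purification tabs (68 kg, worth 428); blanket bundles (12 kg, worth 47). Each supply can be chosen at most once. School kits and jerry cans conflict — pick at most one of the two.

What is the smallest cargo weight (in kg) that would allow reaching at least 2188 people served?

Minimise kg subject to total people served ≥ 2188.
tarpaulins + tool kits + medical dressings + jerry cans: 2195 people served at 241 kg.
No combination under 241 kg hits 2188.

241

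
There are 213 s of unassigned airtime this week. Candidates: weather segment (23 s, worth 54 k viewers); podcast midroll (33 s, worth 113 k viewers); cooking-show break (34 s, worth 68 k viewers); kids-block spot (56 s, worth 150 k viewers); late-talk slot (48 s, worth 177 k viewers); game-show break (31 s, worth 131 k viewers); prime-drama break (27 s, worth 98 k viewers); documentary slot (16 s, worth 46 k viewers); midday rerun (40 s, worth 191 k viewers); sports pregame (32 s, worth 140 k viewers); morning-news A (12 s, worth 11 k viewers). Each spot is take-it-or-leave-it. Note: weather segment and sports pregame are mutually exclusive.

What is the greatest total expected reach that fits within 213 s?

Podcast midroll + late-talk slot + game-show break + prime-drama break + midday rerun + sports pregame uses 211 of the 213 s and totals 850.

850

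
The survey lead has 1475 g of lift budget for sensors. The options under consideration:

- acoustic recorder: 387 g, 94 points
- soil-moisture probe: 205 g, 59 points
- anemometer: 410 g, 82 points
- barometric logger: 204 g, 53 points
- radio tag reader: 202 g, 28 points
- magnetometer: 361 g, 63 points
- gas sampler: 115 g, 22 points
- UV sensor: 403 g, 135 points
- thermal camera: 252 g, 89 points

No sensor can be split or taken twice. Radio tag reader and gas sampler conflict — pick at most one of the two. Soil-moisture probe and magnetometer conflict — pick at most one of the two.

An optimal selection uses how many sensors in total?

5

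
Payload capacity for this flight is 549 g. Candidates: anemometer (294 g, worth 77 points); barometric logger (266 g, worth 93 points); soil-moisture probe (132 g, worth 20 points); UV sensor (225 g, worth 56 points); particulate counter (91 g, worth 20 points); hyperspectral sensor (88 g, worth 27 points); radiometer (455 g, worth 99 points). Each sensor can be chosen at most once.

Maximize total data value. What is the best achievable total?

By data value per g: barometric logger 0.35, hyperspectral sensor 0.31, anemometer 0.26 lead.
The ratio heuristic lands on barometric logger + particulate counter + hyperspectral sensor (140) but leaves 104 g idle.
Replace particulate counter and hyperspectral sensor with UV sensor: the trade gains 9 net, giving 149 at 491 g.
That's the maximum — no swap from here does better than 149.

149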